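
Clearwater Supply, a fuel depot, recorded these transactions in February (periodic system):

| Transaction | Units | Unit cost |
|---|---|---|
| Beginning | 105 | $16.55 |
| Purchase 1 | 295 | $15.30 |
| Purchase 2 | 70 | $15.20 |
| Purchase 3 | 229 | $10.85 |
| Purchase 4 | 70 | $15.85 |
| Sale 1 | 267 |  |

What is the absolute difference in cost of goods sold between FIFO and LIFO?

$969.40

FIFO COGS: 105 @ $16.55 + 162 @ $15.30 = $4,216.35
LIFO COGS: 70 @ $15.85 + 197 @ $10.85 = $3,246.95
Difference = |$4,216.35 − $3,246.95| = $969.40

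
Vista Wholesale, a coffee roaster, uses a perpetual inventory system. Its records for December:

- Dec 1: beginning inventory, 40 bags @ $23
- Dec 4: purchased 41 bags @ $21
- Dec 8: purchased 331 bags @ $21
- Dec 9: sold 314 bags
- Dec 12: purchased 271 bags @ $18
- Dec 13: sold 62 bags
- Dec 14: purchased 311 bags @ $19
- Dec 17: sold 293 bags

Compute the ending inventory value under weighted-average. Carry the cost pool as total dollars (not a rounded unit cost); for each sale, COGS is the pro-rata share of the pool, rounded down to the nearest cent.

After Dec 1: 40 on hand, pool $920.00 (≈ $23.0000 each)
After Dec 4: 81 on hand, pool $1,781.00 (≈ $21.9877 each)
After Dec 8: 412 on hand, pool $8,732.00 (≈ $21.1942 each)
Dec 9, sell 314: 314/412 × $8,732.00 → $6,654.97
After Dec 12: 369 on hand, pool $6,955.03 (≈ $18.8483 each)
Dec 13, sell 62: 62/369 × $6,955.03 → $1,168.59
After Dec 14: 618 on hand, pool $11,695.44 (≈ $18.9247 each)
Dec 17, sell 293: 293/618 × $11,695.44 → $5,544.92
Total COGS = $6,654.97 + $1,168.59 + $5,544.92 = $13,368.48
Ending inventory (cost pool remaining) = $6,150.52
Check: goods available $19,519.00 = COGS $13,368.48 + ending $6,150.52

Ending inventory = $6,150.52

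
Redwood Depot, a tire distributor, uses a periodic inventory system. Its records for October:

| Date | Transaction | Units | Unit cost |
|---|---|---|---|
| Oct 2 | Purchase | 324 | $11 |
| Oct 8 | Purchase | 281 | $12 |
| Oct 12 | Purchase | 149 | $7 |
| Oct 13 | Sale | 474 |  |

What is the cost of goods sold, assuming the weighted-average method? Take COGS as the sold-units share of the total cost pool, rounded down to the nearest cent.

Oct 13, sell 474: 474/754 × $7,979.00 → $5,015.97
Ending inventory (cost pool remaining) = $2,963.03
Check: goods available $7,979.00 = COGS $5,015.97 + ending $2,963.03

COGS = $5,015.97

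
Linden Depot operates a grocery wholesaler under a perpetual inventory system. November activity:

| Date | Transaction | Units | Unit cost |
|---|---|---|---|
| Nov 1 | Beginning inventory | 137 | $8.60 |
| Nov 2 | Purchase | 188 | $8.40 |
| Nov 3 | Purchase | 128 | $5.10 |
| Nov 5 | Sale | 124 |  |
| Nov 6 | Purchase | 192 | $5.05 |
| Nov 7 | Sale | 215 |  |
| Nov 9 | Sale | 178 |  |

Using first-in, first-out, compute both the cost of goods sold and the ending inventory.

COGS = $3,733.40; ending inventory = $646.40

Nov 5, 124 sold [FIFO — oldest first]: 124 @ $8.60 = $1,066.40
Nov 7, 215 sold [FIFO — oldest first]: 13 @ $8.60 + 188 @ $8.40 + 14 @ $5.10 = $1,762.40
Nov 9, 178 sold [FIFO — oldest first]: 114 @ $5.10 + 64 @ $5.05 = $904.60
Total COGS = $1,066.40 + $1,762.40 + $904.60 = $3,733.40
Ending inventory: 128 @ $5.05 = $646.40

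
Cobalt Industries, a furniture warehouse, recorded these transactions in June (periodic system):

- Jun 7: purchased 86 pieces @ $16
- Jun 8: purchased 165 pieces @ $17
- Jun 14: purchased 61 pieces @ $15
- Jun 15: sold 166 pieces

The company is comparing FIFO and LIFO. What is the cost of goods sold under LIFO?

COGS = $2,700

FIFO COGS: 86 @ $16 + 80 @ $17 = $2,736
LIFO COGS: 61 @ $15 + 105 @ $17 = $2,700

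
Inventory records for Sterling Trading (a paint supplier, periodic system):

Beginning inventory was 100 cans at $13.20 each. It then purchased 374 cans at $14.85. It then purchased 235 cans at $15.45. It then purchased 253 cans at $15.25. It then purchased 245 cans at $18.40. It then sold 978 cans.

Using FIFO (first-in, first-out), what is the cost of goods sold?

COGS = $14,657.30

Sale 1 (978) [FIFO — oldest first]: 100 @ $13.20 + 374 @ $14.85 + 235 @ $15.45 + 253 @ $15.25 + 16 @ $18.40 = $14,657.30
Ending inventory: 229 @ $18.40 = $4,213.60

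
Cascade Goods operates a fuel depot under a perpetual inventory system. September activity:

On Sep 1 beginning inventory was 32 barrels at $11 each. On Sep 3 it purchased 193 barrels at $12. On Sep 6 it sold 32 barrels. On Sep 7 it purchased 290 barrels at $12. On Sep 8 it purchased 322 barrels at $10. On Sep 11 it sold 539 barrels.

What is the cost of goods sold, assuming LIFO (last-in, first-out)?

Sep 6, 32 sold [LIFO — newest first]: 32 @ $12 = $384
Sep 11, 539 sold [LIFO — newest first]: 322 @ $10 + 217 @ $12 = $5,824
Total COGS = $384 + $5,824 = $6,208
Ending inventory: 32 @ $11 + 161 @ $12 + 73 @ $12 = $3,160
Check: goods available $9,368 = COGS $6,208 + ending $3,160

COGS = $6,208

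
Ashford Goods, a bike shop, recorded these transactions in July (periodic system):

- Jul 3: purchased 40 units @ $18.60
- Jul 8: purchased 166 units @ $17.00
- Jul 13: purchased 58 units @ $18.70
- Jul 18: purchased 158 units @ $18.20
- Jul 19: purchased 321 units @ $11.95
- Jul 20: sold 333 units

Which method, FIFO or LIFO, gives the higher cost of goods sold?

FIFO COGS: 40 @ $18.60 + 166 @ $17.00 + 58 @ $18.70 + 69 @ $18.20 = $5,906.40
LIFO COGS: 321 @ $11.95 + 12 @ $18.20 = $4,054.35

FIFO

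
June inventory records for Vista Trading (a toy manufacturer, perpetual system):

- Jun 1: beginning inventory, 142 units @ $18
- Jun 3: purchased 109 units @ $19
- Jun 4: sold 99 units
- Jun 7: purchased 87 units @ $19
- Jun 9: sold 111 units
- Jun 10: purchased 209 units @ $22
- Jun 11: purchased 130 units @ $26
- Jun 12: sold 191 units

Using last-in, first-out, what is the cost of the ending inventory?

Jun 4, 99 sold [LIFO — newest first]: 99 @ $19 = $1,881
Jun 9, 111 sold [LIFO — newest first]: 87 @ $19 + 10 @ $19 + 14 @ $18 = $2,095
Jun 12, 191 sold [LIFO — newest first]: 130 @ $26 + 61 @ $22 = $4,722
Total COGS = $1,881 + $2,095 + $4,722 = $8,698
Ending inventory: 128 @ $18 + 148 @ $22 = $5,560

Ending inventory = $5,560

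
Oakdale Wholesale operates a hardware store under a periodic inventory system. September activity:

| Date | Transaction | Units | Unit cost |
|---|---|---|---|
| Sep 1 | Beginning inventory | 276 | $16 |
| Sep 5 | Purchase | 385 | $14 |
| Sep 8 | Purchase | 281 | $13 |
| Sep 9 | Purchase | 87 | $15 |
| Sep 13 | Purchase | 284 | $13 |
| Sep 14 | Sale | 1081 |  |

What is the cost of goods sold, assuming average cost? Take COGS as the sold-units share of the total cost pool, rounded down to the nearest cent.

Sep 14, sell 1081: 1081/1313 × $18,456.00 → $15,194.92
Ending inventory (cost pool remaining) = $3,261.08

COGS = $15,194.92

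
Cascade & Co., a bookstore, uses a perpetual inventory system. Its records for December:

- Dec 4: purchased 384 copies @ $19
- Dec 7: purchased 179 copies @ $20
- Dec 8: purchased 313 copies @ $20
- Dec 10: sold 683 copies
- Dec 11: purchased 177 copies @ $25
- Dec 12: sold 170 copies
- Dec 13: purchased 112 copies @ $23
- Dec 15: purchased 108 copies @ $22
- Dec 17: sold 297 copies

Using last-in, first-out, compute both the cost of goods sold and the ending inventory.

COGS = $24,176; ending inventory = $2,337

Dec 10, 683 sold [LIFO — newest first]: 313 @ $20 + 179 @ $20 + 191 @ $19 = $13,469
Dec 12, 170 sold [LIFO — newest first]: 170 @ $25 = $4,250
Dec 17, 297 sold [LIFO — newest first]: 108 @ $22 + 112 @ $23 + 7 @ $25 + 70 @ $19 = $6,457
Total COGS = $13,469 + $4,250 + $6,457 = $24,176
Ending inventory: 123 @ $19 = $2,337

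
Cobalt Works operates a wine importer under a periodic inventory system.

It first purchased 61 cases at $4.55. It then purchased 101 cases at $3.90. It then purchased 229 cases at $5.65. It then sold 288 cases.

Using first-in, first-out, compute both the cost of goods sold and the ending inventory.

Sale 1 (288) [FIFO — oldest first]: 61 @ $4.55 + 101 @ $3.90 + 126 @ $5.65 = $1,383.35
Ending inventory: 103 @ $5.65 = $581.95

COGS = $1,383.35; ending inventory = $581.95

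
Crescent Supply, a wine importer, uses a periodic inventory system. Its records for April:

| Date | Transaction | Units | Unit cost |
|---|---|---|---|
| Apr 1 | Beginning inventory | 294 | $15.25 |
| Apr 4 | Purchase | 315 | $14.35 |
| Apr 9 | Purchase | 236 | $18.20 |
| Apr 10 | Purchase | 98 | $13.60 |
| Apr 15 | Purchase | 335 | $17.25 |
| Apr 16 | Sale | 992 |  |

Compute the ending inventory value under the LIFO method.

Ending inventory = $4,361.50

Apr 16, 992 sold [LIFO — newest first]: 335 @ $17.25 + 98 @ $13.60 + 236 @ $18.20 + 315 @ $14.35 + 8 @ $15.25 = $16,049.00
Ending inventory: 286 @ $15.25 = $4,361.50
Check: goods available $20,410.50 = COGS $16,049.00 + ending $4,361.50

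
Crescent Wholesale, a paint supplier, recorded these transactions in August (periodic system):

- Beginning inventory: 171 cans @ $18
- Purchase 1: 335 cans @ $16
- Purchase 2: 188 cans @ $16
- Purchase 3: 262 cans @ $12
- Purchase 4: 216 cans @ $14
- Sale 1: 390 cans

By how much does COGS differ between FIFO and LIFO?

FIFO COGS: 171 @ $18 + 219 @ $16 = $6,582
LIFO COGS: 216 @ $14 + 174 @ $12 = $5,112
Difference = |$6,582 − $5,112| = $1,470

$1,470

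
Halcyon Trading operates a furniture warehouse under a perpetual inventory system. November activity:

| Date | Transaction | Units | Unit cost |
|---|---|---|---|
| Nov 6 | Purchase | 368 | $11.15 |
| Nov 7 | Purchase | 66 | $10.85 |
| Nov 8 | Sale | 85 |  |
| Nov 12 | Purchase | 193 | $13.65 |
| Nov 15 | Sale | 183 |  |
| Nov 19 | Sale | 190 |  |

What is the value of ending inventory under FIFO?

Nov 8, 85 sold [FIFO — oldest first]: 85 @ $11.15 = $947.75
Nov 15, 183 sold [FIFO — oldest first]: 183 @ $11.15 = $2,040.45
Nov 19, 190 sold [FIFO — oldest first]: 100 @ $11.15 + 66 @ $10.85 + 24 @ $13.65 = $2,158.70
Total COGS = $947.75 + $2,040.45 + $2,158.70 = $5,146.90
Ending inventory: 169 @ $13.65 = $2,306.85

Ending inventory = $2,306.85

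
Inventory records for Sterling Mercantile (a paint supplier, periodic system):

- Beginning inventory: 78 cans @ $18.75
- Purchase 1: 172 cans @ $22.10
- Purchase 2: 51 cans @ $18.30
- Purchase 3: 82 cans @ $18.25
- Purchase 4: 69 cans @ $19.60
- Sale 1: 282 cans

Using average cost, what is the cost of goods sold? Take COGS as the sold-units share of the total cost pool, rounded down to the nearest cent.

Sale 1, sell 282: 282/452 × $9,045.90 → $5,643.68
Ending inventory (cost pool remaining) = $3,402.22

COGS = $5,643.68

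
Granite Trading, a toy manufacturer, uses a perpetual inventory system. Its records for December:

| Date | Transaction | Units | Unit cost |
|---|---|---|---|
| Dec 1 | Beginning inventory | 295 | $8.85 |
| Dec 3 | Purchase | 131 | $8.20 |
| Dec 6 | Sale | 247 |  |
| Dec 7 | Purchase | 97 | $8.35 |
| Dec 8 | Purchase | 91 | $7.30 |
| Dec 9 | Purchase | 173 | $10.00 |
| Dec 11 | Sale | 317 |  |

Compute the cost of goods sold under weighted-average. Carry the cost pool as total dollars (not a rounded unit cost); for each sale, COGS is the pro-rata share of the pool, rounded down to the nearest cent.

COGS = $4,926.53

After Dec 1: 295 on hand, pool $2,610.75 (≈ $8.8500 each)
After Dec 3: 426 on hand, pool $3,684.95 (≈ $8.6501 each)
Dec 6, sell 247: 247/426 × $3,684.95 → $2,136.57
After Dec 7: 276 on hand, pool $2,358.33 (≈ $8.5447 each)
After Dec 8: 367 on hand, pool $3,022.63 (≈ $8.2360 each)
After Dec 9: 540 on hand, pool $4,752.63 (≈ $8.8012 each)
Dec 11, sell 317: 317/540 × $4,752.63 → $2,789.96
Total COGS = $2,136.57 + $2,789.96 = $4,926.53
Ending inventory (cost pool remaining) = $1,962.67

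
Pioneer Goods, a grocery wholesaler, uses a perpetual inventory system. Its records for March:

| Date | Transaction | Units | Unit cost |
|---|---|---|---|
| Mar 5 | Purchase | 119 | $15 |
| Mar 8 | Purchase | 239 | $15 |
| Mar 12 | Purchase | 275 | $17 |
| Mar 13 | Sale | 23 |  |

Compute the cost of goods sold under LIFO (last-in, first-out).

Mar 13, 23 sold [LIFO — newest first]: 23 @ $17 = $391
Ending inventory: 119 @ $15 + 239 @ $15 + 252 @ $17 = $9,654
Check: goods available $10,045 = COGS $391 + ending $9,654

COGS = $391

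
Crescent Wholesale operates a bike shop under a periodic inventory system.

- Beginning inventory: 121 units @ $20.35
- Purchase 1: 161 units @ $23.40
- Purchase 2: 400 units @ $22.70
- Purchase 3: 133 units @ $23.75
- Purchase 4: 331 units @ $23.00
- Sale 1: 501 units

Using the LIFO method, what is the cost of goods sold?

Sale 1 (501) [LIFO — newest first]: 331 @ $23.00 + 133 @ $23.75 + 37 @ $22.70 = $11,611.65
Ending inventory: 121 @ $20.35 + 161 @ $23.40 + 363 @ $22.70 = $14,469.85

COGS = $11,611.65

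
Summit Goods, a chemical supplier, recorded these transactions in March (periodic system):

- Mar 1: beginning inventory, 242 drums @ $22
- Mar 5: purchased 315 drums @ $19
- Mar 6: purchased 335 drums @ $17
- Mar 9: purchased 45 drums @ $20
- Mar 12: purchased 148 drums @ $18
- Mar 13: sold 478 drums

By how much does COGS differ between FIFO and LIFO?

$1,399

FIFO COGS: 242 @ $22 + 236 @ $19 = $9,808
LIFO COGS: 148 @ $18 + 45 @ $20 + 285 @ $17 = $8,409
Difference = |$9,808 − $8,409| = $1,399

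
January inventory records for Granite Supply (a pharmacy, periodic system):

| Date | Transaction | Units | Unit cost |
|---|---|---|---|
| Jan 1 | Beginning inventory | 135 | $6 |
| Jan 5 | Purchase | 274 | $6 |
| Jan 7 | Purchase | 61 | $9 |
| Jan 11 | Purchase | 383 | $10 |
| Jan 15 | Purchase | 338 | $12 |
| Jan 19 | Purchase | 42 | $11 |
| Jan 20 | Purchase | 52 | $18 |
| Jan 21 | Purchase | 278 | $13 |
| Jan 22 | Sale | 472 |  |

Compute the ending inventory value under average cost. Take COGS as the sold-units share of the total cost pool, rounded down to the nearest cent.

Jan 22, sell 472: 472/1563 × $15,901.00 → $4,801.83
Ending inventory (cost pool remaining) = $11,099.17

Ending inventory = $11,099.17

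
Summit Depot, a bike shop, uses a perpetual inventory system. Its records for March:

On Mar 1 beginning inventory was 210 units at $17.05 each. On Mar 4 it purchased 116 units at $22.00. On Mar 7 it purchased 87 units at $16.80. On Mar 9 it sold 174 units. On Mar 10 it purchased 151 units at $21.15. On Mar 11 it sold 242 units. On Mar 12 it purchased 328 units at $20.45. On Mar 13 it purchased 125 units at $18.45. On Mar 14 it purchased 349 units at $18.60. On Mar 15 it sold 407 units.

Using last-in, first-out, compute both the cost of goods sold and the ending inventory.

COGS = $15,825.85; ending inventory = $10,467.15

Mar 9, 174 sold [LIFO — newest first]: 87 @ $16.80 + 87 @ $22.00 = $3,375.60
Mar 11, 242 sold [LIFO — newest first]: 151 @ $21.15 + 29 @ $22.00 + 62 @ $17.05 = $4,888.75
Mar 15, 407 sold [LIFO — newest first]: 349 @ $18.60 + 58 @ $18.45 = $7,561.50
Total COGS = $3,375.60 + $4,888.75 + $7,561.50 = $15,825.85
Ending inventory: 148 @ $17.05 + 328 @ $20.45 + 67 @ $18.45 = $10,467.15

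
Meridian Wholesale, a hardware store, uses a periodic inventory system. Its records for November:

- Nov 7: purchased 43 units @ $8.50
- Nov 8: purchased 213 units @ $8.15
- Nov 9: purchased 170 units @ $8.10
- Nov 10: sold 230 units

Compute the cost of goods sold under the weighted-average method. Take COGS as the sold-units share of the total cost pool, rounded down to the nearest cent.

Nov 10, sell 230: 230/426 × $3,478.45 → $1,878.03
Ending inventory (cost pool remaining) = $1,600.42

COGS = $1,878.03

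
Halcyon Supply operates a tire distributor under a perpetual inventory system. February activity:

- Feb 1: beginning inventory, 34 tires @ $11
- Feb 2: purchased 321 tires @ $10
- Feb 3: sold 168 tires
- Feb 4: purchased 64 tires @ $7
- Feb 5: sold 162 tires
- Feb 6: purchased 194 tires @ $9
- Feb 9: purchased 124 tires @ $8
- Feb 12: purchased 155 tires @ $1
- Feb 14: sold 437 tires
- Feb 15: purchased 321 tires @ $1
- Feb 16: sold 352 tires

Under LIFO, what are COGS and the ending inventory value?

Feb 3, 168 sold [LIFO — newest first]: 168 @ $10 = $1,680
Feb 5, 162 sold [LIFO — newest first]: 64 @ $7 + 98 @ $10 = $1,428
Feb 14, 437 sold [LIFO — newest first]: 155 @ $1 + 124 @ $8 + 158 @ $9 = $2,569
Feb 16, 352 sold [LIFO — newest first]: 321 @ $1 + 31 @ $9 = $600
Total COGS = $1,680 + $1,428 + $2,569 + $600 = $6,277
Ending inventory: 34 @ $11 + 55 @ $10 + 5 @ $9 = $969

COGS = $6,277; ending inventory = $969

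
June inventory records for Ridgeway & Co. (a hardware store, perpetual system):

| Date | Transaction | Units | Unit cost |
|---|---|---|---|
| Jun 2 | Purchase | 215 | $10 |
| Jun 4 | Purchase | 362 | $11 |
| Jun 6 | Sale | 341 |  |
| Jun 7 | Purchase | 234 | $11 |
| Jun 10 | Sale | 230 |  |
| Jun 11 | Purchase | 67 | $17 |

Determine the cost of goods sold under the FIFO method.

COGS = $6,066

Jun 6, 341 sold [FIFO — oldest first]: 215 @ $10 + 126 @ $11 = $3,536
Jun 10, 230 sold [FIFO — oldest first]: 230 @ $11 = $2,530
Total COGS = $3,536 + $2,530 = $6,066
Ending inventory: 6 @ $11 + 234 @ $11 + 67 @ $17 = $3,779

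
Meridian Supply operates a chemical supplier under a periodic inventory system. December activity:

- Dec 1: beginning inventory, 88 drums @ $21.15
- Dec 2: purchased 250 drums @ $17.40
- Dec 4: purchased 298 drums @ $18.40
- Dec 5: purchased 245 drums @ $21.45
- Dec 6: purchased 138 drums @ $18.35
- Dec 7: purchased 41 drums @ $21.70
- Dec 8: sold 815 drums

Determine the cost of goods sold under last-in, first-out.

COGS = $15,778.65

Dec 8, 815 sold [LIFO — newest first]: 41 @ $21.70 + 138 @ $18.35 + 245 @ $21.45 + 298 @ $18.40 + 93 @ $17.40 = $15,778.65
Ending inventory: 88 @ $21.15 + 157 @ $17.40 = $4,593.00
Check: goods available $20,371.65 = COGS $15,778.65 + ending $4,593.00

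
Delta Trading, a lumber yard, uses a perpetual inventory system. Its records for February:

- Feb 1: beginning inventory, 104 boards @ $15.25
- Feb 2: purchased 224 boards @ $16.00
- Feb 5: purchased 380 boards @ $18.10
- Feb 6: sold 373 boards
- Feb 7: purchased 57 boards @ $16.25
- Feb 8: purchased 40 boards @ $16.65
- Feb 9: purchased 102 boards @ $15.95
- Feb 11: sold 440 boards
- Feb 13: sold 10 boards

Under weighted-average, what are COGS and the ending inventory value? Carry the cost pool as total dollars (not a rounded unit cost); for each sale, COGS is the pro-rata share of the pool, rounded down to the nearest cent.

After Feb 1: 104 on hand, pool $1,586.00 (≈ $15.2500 each)
After Feb 2: 328 on hand, pool $5,170.00 (≈ $15.7622 each)
After Feb 5: 708 on hand, pool $12,048.00 (≈ $17.0169 each)
Feb 6, sell 373: 373/708 × $12,048.00 → $6,347.32
After Feb 7: 392 on hand, pool $6,626.93 (≈ $16.9054 each)
After Feb 8: 432 on hand, pool $7,292.93 (≈ $16.8818 each)
After Feb 9: 534 on hand, pool $8,919.83 (≈ $16.7038 each)
Feb 11, sell 440: 440/534 × $8,919.83 → $7,349.67
Feb 13, sell 10: 10/94 × $1,570.16 → $167.03
Total COGS = $6,347.32 + $7,349.67 + $167.03 = $13,864.02
Ending inventory (cost pool remaining) = $1,403.13

COGS = $13,864.02; ending inventory = $1,403.13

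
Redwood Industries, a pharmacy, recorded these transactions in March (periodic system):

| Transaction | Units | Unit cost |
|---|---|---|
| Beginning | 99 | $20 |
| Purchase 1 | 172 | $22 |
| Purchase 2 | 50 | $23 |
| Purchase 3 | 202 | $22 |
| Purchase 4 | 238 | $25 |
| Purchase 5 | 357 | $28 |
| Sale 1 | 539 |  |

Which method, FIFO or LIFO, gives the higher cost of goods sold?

LIFO

FIFO COGS: 99 @ $20 + 172 @ $22 + 50 @ $23 + 202 @ $22 + 16 @ $25 = $11,758
LIFO COGS: 357 @ $28 + 182 @ $25 = $14,546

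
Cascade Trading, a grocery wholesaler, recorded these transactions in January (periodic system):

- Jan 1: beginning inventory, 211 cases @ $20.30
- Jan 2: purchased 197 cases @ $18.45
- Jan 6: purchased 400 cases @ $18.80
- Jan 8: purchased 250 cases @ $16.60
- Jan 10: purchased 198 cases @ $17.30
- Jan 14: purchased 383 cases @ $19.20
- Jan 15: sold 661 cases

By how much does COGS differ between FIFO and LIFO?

FIFO COGS: 211 @ $20.30 + 197 @ $18.45 + 253 @ $18.80 = $12,674.35
LIFO COGS: 383 @ $19.20 + 198 @ $17.30 + 80 @ $16.60 = $12,107.00
Difference = |$12,674.35 − $12,107.00| = $567.35

$567.35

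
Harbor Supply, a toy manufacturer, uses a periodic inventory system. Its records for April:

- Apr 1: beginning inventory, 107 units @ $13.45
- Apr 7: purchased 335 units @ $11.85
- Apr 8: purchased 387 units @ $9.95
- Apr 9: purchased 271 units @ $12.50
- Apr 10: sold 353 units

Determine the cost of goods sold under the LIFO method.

Apr 10, 353 sold [LIFO — newest first]: 271 @ $12.50 + 82 @ $9.95 = $4,203.40
Ending inventory: 107 @ $13.45 + 335 @ $11.85 + 305 @ $9.95 = $8,443.65

COGS = $4,203.40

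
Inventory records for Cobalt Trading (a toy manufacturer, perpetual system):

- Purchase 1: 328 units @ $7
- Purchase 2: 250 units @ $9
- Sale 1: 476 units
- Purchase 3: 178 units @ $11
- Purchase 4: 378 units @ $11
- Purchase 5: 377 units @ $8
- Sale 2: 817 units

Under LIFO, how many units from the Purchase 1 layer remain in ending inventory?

102

Sale 1 (476) [LIFO — newest first]: 250 @ $9 + 226 @ $7 = $3,832
Sale 2 (817) [LIFO — newest first]: 377 @ $8 + 378 @ $11 + 62 @ $11 = $7,856
Total COGS = $3,832 + $7,856 = $11,688
Ending inventory: 102 @ $7 + 116 @ $11 = $1,990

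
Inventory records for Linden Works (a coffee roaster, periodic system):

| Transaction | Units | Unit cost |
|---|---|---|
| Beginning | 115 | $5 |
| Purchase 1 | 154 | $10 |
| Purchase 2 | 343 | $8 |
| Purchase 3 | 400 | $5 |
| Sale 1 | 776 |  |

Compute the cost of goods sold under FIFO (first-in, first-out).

COGS = $5,679

Sale 1 (776) [FIFO — oldest first]: 115 @ $5 + 154 @ $10 + 343 @ $8 + 164 @ $5 = $5,679
Ending inventory: 236 @ $5 = $1,180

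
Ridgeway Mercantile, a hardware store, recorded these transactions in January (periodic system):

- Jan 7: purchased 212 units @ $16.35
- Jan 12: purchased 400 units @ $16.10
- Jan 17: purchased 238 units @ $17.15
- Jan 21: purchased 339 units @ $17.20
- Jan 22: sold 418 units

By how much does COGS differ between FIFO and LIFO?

$402.85

FIFO COGS: 212 @ $16.35 + 206 @ $16.10 = $6,782.80
LIFO COGS: 339 @ $17.20 + 79 @ $17.15 = $7,185.65
Difference = |$6,782.80 − $7,185.65| = $402.85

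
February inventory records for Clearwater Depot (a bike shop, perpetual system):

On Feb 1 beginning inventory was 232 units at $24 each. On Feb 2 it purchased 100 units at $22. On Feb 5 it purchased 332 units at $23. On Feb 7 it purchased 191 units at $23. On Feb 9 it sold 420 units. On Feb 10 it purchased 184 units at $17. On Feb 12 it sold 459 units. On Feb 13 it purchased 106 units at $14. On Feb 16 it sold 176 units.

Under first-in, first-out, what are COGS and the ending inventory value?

Feb 9, 420 sold [FIFO — oldest first]: 232 @ $24 + 100 @ $22 + 88 @ $23 = $9,792
Feb 12, 459 sold [FIFO — oldest first]: 244 @ $23 + 191 @ $23 + 24 @ $17 = $10,413
Feb 16, 176 sold [FIFO — oldest first]: 160 @ $17 + 16 @ $14 = $2,944
Total COGS = $9,792 + $10,413 + $2,944 = $23,149
Ending inventory: 90 @ $14 = $1,260

COGS = $23,149; ending inventory = $1,260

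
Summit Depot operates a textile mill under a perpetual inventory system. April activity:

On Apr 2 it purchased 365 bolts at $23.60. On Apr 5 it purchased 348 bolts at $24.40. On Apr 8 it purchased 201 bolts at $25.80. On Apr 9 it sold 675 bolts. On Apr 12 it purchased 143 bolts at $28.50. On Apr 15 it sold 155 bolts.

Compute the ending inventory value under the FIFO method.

Apr 9, 675 sold [FIFO — oldest first]: 365 @ $23.60 + 310 @ $24.40 = $16,178.00
Apr 15, 155 sold [FIFO — oldest first]: 38 @ $24.40 + 117 @ $25.80 = $3,945.80
Total COGS = $16,178.00 + $3,945.80 = $20,123.80
Ending inventory: 84 @ $25.80 + 143 @ $28.50 = $6,242.70
Check: goods available $26,366.50 = COGS $20,123.80 + ending $6,242.70

Ending inventory = $6,242.70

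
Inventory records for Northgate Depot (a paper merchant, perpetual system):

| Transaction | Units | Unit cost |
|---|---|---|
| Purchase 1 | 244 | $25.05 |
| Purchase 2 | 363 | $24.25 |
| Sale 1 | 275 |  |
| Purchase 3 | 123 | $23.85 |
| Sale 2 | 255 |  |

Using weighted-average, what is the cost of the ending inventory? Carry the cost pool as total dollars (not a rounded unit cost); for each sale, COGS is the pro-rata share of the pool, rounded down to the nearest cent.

Ending inventory = $4,875.31

After Purchase 1: 244 on hand, pool $6,112.20 (≈ $25.0500 each)
After Purchase 2: 607 on hand, pool $14,914.95 (≈ $24.5716 each)
Sale 1, sell 275: 275/607 × $14,914.95 → $6,757.18
After Purchase 3: 455 on hand, pool $11,091.32 (≈ $24.3765 each)
Sale 2, sell 255: 255/455 × $11,091.32 → $6,216.01
Total COGS = $6,757.18 + $6,216.01 = $12,973.19
Ending inventory (cost pool remaining) = $4,875.31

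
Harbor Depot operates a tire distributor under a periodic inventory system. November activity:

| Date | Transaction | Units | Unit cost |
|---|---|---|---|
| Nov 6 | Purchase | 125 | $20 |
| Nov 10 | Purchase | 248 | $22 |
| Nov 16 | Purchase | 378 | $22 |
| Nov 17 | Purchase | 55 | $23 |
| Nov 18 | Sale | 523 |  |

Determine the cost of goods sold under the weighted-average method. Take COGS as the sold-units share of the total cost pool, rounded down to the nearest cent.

COGS = $11,379.46

Nov 18, sell 523: 523/806 × $17,537.00 → $11,379.46
Ending inventory (cost pool remaining) = $6,157.54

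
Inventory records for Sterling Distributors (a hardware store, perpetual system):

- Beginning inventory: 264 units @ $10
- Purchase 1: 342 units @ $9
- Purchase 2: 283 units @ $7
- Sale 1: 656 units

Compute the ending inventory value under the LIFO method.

Ending inventory = $2,330

Sale 1 (656) [LIFO — newest first]: 283 @ $7 + 342 @ $9 + 31 @ $10 = $5,369
Ending inventory: 233 @ $10 = $2,330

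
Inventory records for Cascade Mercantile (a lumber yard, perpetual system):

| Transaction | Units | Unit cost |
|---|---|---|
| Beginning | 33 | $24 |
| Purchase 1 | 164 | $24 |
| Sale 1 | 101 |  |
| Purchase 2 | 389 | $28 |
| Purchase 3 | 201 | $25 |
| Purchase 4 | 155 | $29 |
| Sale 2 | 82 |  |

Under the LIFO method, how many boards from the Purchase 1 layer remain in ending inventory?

63

Sale 1 (101) [LIFO — newest first]: 101 @ $24 = $2,424
Sale 2 (82) [LIFO — newest first]: 82 @ $29 = $2,378
Total COGS = $2,424 + $2,378 = $4,802
Ending inventory: 33 @ $24 + 63 @ $24 + 389 @ $28 + 201 @ $25 + 73 @ $29 = $20,338
Check: goods available $25,140 = COGS $4,802 + ending $20,338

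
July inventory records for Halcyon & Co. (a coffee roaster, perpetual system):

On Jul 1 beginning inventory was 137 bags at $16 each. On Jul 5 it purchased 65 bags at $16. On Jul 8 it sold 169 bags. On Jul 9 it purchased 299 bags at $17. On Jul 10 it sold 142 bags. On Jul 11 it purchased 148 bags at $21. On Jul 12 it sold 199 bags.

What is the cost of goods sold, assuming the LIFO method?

Jul 8, 169 sold [LIFO — newest first]: 65 @ $16 + 104 @ $16 = $2,704
Jul 10, 142 sold [LIFO — newest first]: 142 @ $17 = $2,414
Jul 12, 199 sold [LIFO — newest first]: 148 @ $21 + 51 @ $17 = $3,975
Total COGS = $2,704 + $2,414 + $3,975 = $9,093
Ending inventory: 33 @ $16 + 106 @ $17 = $2,330
Check: goods available $11,423 = COGS $9,093 + ending $2,330

COGS = $9,093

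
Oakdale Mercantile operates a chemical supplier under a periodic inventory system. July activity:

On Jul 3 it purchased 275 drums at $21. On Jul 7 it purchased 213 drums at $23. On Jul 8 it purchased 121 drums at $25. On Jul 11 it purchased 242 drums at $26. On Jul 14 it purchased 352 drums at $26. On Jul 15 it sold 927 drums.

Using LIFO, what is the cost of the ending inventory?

Jul 15, 927 sold [LIFO — newest first]: 352 @ $26 + 242 @ $26 + 121 @ $25 + 212 @ $23 = $23,345
Ending inventory: 275 @ $21 + 1 @ $23 = $5,798

Ending inventory = $5,798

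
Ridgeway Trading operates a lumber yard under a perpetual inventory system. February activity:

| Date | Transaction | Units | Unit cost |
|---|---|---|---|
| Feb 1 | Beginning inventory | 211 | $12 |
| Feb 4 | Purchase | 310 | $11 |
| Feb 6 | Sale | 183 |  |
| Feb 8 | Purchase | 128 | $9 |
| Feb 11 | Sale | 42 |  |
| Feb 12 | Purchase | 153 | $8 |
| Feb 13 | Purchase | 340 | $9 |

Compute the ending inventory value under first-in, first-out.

Feb 6, 183 sold [FIFO — oldest first]: 183 @ $12 = $2,196
Feb 11, 42 sold [FIFO — oldest first]: 28 @ $12 + 14 @ $11 = $490
Total COGS = $2,196 + $490 = $2,686
Ending inventory: 296 @ $11 + 128 @ $9 + 153 @ $8 + 340 @ $9 = $8,692

Ending inventory = $8,692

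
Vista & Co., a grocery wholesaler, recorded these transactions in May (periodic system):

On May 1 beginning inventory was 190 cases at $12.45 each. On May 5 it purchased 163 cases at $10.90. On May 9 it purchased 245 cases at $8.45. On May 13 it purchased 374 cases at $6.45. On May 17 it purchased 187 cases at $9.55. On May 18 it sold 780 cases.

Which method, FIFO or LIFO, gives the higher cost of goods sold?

FIFO

FIFO COGS: 190 @ $12.45 + 163 @ $10.90 + 245 @ $8.45 + 182 @ $6.45 = $7,386.35
LIFO COGS: 187 @ $9.55 + 374 @ $6.45 + 219 @ $8.45 = $6,048.70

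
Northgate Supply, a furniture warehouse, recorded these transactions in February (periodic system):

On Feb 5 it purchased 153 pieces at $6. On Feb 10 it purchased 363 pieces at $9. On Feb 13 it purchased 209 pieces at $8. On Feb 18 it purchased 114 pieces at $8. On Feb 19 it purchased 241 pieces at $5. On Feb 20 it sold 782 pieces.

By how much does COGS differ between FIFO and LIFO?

FIFO COGS: 153 @ $6 + 363 @ $9 + 209 @ $8 + 57 @ $8 = $6,313
LIFO COGS: 241 @ $5 + 114 @ $8 + 209 @ $8 + 218 @ $9 = $5,751
Difference = |$6,313 − $5,751| = $562

$562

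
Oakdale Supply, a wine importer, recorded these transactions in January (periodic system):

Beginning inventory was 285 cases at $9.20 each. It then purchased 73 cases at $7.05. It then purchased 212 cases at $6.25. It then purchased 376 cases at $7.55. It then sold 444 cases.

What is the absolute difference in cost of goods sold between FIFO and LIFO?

FIFO COGS: 285 @ $9.20 + 73 @ $7.05 + 86 @ $6.25 = $3,674.15
LIFO COGS: 376 @ $7.55 + 68 @ $6.25 = $3,263.80
Difference = |$3,674.15 − $3,263.80| = $410.35

$410.35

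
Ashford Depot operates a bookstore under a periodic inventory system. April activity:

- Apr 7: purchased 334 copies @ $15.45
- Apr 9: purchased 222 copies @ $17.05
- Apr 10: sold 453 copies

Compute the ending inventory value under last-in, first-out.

Apr 10, 453 sold [LIFO — newest first]: 222 @ $17.05 + 231 @ $15.45 = $7,354.05
Ending inventory: 103 @ $15.45 = $1,591.35
Check: goods available $8,945.40 = COGS $7,354.05 + ending $1,591.35

Ending inventory = $1,591.35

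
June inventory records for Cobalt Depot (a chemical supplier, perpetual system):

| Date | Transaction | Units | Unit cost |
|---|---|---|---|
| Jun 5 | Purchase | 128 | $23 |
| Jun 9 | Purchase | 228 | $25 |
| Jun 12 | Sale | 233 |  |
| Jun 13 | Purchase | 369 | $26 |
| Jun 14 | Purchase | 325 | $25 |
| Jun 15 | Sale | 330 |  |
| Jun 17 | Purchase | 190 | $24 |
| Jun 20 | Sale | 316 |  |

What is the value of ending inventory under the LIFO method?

Ending inventory = $9,017

Jun 12, 233 sold [LIFO — newest first]: 228 @ $25 + 5 @ $23 = $5,815
Jun 15, 330 sold [LIFO — newest first]: 325 @ $25 + 5 @ $26 = $8,255
Jun 20, 316 sold [LIFO — newest first]: 190 @ $24 + 126 @ $26 = $7,836
Total COGS = $5,815 + $8,255 + $7,836 = $21,906
Ending inventory: 123 @ $23 + 238 @ $26 = $9,017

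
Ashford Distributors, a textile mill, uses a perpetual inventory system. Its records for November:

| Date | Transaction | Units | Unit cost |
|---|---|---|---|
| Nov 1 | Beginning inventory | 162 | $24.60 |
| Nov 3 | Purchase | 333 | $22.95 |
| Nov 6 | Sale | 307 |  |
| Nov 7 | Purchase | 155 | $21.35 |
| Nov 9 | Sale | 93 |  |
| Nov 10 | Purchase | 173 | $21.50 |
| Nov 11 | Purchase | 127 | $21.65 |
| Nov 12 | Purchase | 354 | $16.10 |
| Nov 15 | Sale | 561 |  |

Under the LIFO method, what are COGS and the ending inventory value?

Nov 6, 307 sold [LIFO — newest first]: 307 @ $22.95 = $7,045.65
Nov 9, 93 sold [LIFO — newest first]: 93 @ $21.35 = $1,985.55
Nov 15, 561 sold [LIFO — newest first]: 354 @ $16.10 + 127 @ $21.65 + 80 @ $21.50 = $10,168.95
Total COGS = $7,045.65 + $1,985.55 + $10,168.95 = $19,200.15
Ending inventory: 162 @ $24.60 + 26 @ $22.95 + 62 @ $21.35 + 93 @ $21.50 = $7,905.10

COGS = $19,200.15; ending inventory = $7,905.10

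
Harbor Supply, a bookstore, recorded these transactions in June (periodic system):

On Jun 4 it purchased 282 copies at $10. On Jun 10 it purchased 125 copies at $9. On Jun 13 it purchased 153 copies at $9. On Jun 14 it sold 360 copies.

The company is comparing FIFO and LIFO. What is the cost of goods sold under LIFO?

COGS = $3,322

FIFO COGS: 282 @ $10 + 78 @ $9 = $3,522
LIFO COGS: 153 @ $9 + 125 @ $9 + 82 @ $10 = $3,322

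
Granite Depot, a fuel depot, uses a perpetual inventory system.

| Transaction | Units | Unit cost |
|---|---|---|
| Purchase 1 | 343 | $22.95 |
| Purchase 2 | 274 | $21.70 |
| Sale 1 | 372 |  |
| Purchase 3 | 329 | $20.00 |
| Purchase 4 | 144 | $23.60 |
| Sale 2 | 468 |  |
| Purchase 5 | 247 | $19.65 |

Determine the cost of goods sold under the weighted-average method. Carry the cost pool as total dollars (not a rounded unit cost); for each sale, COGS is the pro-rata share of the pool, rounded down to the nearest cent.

After Purchase 1: 343 on hand, pool $7,871.85 (≈ $22.9500 each)
After Purchase 2: 617 on hand, pool $13,817.65 (≈ $22.3949 each)
Sale 1, sell 372: 372/617 × $13,817.65 → $8,330.90
After Purchase 3: 574 on hand, pool $12,066.75 (≈ $21.0222 each)
After Purchase 4: 718 on hand, pool $15,465.15 (≈ $21.5392 each)
Sale 2, sell 468: 468/718 × $15,465.15 → $10,080.34
After Purchase 5: 497 on hand, pool $10,238.36 (≈ $20.6003 each)
Total COGS = $8,330.90 + $10,080.34 = $18,411.24
Ending inventory (cost pool remaining) = $10,238.36

COGS = $18,411.24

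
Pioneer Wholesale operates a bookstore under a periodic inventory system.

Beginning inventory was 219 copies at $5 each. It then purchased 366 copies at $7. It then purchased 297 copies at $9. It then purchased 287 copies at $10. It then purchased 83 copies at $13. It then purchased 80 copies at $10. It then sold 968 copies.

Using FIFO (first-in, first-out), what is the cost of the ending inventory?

Ending inventory = $3,889

Sale 1 (968) [FIFO — oldest first]: 219 @ $5 + 366 @ $7 + 297 @ $9 + 86 @ $10 = $7,190
Ending inventory: 201 @ $10 + 83 @ $13 + 80 @ $10 = $3,889
Check: goods available $11,079 = COGS $7,190 + ending $3,889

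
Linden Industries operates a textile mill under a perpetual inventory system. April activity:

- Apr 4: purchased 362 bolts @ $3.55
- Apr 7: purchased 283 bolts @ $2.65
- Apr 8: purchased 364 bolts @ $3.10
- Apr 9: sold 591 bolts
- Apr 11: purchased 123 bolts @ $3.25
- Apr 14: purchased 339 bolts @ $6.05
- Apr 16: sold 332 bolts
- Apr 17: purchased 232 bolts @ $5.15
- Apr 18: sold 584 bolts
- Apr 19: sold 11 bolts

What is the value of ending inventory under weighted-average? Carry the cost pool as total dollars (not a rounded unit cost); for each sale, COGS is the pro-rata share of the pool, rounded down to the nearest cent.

After Apr 4: 362 on hand, pool $1,285.10 (≈ $3.5500 each)
After Apr 7: 645 on hand, pool $2,035.05 (≈ $3.1551 each)
After Apr 8: 1009 on hand, pool $3,163.45 (≈ $3.1352 each)
Apr 9, sell 591: 591/1009 × $3,163.45 → $1,852.92
After Apr 11: 541 on hand, pool $1,710.28 (≈ $3.1613 each)
After Apr 14: 880 on hand, pool $3,761.23 (≈ $4.2741 each)
Apr 16, sell 332: 332/880 × $3,761.23 → $1,419.00
After Apr 17: 780 on hand, pool $3,537.03 (≈ $4.5347 each)
Apr 18, sell 584: 584/780 × $3,537.03 → $2,648.23
Apr 19, sell 11: 11/196 × $888.80 → $49.88
Total COGS = $1,852.92 + $1,419.00 + $2,648.23 + $49.88 = $5,970.03
Ending inventory (cost pool remaining) = $838.92
Check: goods available $6,808.95 = COGS $5,970.03 + ending $838.92

Ending inventory = $838.92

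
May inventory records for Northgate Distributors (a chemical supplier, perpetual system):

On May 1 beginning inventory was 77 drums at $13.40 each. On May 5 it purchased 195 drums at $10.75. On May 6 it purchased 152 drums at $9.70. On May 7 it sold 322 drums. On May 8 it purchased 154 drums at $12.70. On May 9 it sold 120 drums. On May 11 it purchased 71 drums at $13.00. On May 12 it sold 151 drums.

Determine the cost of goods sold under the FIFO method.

May 7, 322 sold [FIFO — oldest first]: 77 @ $13.40 + 195 @ $10.75 + 50 @ $9.70 = $3,613.05
May 9, 120 sold [FIFO — oldest first]: 102 @ $9.70 + 18 @ $12.70 = $1,218.00
May 12, 151 sold [FIFO — oldest first]: 136 @ $12.70 + 15 @ $13.00 = $1,922.20
Total COGS = $3,613.05 + $1,218.00 + $1,922.20 = $6,753.25
Ending inventory: 56 @ $13.00 = $728.00

COGS = $6,753.25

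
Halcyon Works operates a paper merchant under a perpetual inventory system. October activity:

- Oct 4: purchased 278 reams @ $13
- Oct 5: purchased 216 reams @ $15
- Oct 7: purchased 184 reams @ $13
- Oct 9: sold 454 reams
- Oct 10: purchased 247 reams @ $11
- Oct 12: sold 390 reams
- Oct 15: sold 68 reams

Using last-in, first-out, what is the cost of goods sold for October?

COGS = $11,794

Oct 9, 454 sold [LIFO — newest first]: 184 @ $13 + 216 @ $15 + 54 @ $13 = $6,334
Oct 12, 390 sold [LIFO — newest first]: 247 @ $11 + 143 @ $13 = $4,576
Oct 15, 68 sold [LIFO — newest first]: 68 @ $13 = $884
Total COGS = $6,334 + $4,576 + $884 = $11,794
Ending inventory: 13 @ $13 = $169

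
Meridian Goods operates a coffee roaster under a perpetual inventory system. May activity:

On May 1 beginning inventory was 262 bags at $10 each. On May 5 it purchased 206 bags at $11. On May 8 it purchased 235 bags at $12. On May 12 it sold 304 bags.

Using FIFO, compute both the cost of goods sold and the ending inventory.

COGS = $3,082; ending inventory = $4,624

May 12, 304 sold [FIFO — oldest first]: 262 @ $10 + 42 @ $11 = $3,082
Ending inventory: 164 @ $11 + 235 @ $12 = $4,624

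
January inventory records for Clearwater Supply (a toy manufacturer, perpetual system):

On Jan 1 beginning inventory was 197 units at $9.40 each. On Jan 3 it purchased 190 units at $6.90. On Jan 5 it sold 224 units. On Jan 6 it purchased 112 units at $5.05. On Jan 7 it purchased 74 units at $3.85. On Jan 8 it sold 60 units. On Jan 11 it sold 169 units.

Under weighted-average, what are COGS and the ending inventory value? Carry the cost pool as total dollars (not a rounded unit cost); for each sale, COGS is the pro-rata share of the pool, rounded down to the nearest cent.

COGS = $3,262.81; ending inventory = $750.49

After Jan 1: 197 on hand, pool $1,851.80 (≈ $9.4000 each)
After Jan 3: 387 on hand, pool $3,162.80 (≈ $8.1726 each)
Jan 5, sell 224: 224/387 × $3,162.80 → $1,830.66
After Jan 6: 275 on hand, pool $1,897.74 (≈ $6.9009 each)
After Jan 7: 349 on hand, pool $2,182.64 (≈ $6.2540 each)
Jan 8, sell 60: 60/349 × $2,182.64 → $375.23
Jan 11, sell 169: 169/289 × $1,807.41 → $1,056.92
Total COGS = $1,830.66 + $375.23 + $1,056.92 = $3,262.81
Ending inventory (cost pool remaining) = $750.49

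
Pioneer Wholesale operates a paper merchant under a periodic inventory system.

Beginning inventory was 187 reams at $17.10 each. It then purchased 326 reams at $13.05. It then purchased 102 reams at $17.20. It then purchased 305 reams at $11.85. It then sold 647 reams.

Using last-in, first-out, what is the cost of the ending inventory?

Sale 1 (647) [LIFO — newest first]: 305 @ $11.85 + 102 @ $17.20 + 240 @ $13.05 = $8,500.65
Ending inventory: 187 @ $17.10 + 86 @ $13.05 = $4,320.00
Check: goods available $12,820.65 = COGS $8,500.65 + ending $4,320.00

Ending inventory = $4,320.00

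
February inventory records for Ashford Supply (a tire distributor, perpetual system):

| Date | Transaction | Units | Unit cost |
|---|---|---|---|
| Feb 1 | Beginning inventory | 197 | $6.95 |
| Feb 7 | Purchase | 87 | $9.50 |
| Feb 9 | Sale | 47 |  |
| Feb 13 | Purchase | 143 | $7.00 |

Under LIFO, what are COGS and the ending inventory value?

COGS = $446.50; ending inventory = $2,750.15

Feb 9, 47 sold [LIFO — newest first]: 47 @ $9.50 = $446.50
Ending inventory: 197 @ $6.95 + 40 @ $9.50 + 143 @ $7.00 = $2,750.15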